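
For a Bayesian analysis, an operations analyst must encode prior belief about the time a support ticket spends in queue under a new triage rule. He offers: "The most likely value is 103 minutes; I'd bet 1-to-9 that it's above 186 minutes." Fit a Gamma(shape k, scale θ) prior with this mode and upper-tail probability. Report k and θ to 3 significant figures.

Gamma(k,θ) with k>1 has mode (k−1)θ, so θ = 103/(k−1).
Need P(X < 186) = 0.9 with θ tied to k this way. Start at k = 2, θ = 103: P(X<186) ≈ 0.539.
Too low — raise k to concentrate. Iterating converges to k ≈ 6.45.
Then θ = 103/(6.45−1) ≈ 18.9.

k ≈ 6.45, θ ≈ 18.9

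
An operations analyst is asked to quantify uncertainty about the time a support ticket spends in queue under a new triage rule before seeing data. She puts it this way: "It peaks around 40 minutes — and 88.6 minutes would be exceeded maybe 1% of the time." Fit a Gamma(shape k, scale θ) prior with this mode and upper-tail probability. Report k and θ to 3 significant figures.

Gamma(k,θ) with k>1 has mode (k−1)θ, so θ = 40/(k−1).
Need P(X < 88.6) = 0.99 with θ tied to k this way. Start at k = 2, θ = 40: P(X<88.6) ≈ 0.649.
Too low — raise k to concentrate. Iterating converges to k ≈ 8.61.
Then θ = 40/(8.61−1) ≈ 5.25.

k ≈ 8.61, θ ≈ 5.25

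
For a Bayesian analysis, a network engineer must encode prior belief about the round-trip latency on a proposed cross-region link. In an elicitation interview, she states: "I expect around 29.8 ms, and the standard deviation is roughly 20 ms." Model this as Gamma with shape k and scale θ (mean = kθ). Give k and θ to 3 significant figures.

For Gamma(k, scale θ): mean = kθ, variance = kθ², so CV = 1/√k.
CV = SD/mean = 20/29.8 = 0.6711, hence k = 1/CV² = 2.22.
Then θ = mean/k = 29.8/2.22 = 13.4.

k ≈ 2.22, θ ≈ 13.4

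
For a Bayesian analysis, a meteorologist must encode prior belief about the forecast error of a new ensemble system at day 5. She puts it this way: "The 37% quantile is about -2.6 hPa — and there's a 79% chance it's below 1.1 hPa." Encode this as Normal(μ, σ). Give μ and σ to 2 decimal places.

For Normal(μ,σ), the p-quantile is μ + z_p·σ. Here z_{0.37} = -0.3319, z_{0.79} = 0.8064.
So -2.6 = μ − 0.3319σ and 1.1 = μ + 0.8064σ.
Subtracting: σ = (1.1 − -2.6)/(0.8064 − (-0.3319)) = 3.25.
Then μ = -2.6 − (-0.3319)·3.25 = -1.52.

μ = -1.52, σ = 3.25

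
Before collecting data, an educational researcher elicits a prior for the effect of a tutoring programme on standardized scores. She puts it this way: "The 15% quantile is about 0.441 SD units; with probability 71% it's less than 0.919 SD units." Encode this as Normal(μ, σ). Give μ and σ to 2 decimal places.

μ = 0.75, σ = 0.30

The p-quantile of Normal(μ,σ) is μ + z_p·σ, with z_{0.15} = -1.036 and z_{0.71} = 0.5534.
Eliminate σ: μ = (z₂·x₁ − z₁·x₂)/(z₂ − z₁) = (0.5534·0.441 − (-1.036)·0.919)/1.59 = 0.75.
Then σ = (x₂ − x₁)/(z₂ − z₁) = (0.919 − 0.441)/1.59 = 0.30.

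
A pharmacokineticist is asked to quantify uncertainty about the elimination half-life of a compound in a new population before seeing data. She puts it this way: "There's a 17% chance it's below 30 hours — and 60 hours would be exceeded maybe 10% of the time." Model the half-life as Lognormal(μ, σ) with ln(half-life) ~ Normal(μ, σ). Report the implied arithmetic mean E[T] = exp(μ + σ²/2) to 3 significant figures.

E[T] ≈ 42.3 hours

If T ~ Lognormal(μ,σ) then ln T ~ Normal(μ,σ), so the p-quantile of ln T is μ + z_p·σ.
ln(30) = 3.401 and ln(60) = 4.094; z_{0.17} = -0.9542, z_{0.9} = 1.282.
σ = (4.094 − 3.401)/(1.282 − (-0.9542)) = 0.310.
μ = 3.401 − (-0.9542)·0.310 = 3.697.
E[T] = exp(μ + σ²/2) = exp(3.697 + 0.0481) = 42.3 hours.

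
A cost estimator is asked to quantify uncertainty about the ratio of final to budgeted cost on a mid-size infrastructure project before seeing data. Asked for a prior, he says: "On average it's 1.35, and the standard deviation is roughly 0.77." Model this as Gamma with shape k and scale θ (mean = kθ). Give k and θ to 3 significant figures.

k ≈ 3.07, θ ≈ 0.439

For Gamma(k, scale θ): mean = kθ, variance = kθ², so CV = 1/√k.
CV = SD/mean = 0.77/1.35 = 0.5704, hence k = 1/CV² = 3.07.
Then θ = mean/k = 1.35/3.07 = 0.439.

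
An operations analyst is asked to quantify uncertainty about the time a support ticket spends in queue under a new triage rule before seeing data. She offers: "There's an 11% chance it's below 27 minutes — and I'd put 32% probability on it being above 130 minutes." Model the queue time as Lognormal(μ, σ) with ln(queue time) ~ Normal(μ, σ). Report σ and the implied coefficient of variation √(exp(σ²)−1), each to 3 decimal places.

If T ~ Lognormal(μ,σ) then ln T ~ Normal(μ,σ), so the p-quantile of ln T is μ + z_p·σ.
ln(27) = 3.296 and ln(130) = 4.868; z_{0.11} = -1.227, z_{0.68} = 0.4677.
σ = (4.868 − 3.296)/(0.4677 − (-1.227)) = 0.928.
μ = 3.296 − (-1.227)·0.928 = 4.434.
CV = √(exp(σ²)−1) = √(exp(0.8606)−1) = 1.168.

σ ≈ 0.928, CV ≈ 1.168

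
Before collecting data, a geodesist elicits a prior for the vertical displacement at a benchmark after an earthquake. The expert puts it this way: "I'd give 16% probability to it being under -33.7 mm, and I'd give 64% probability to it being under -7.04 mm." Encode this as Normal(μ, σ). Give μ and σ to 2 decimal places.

For Normal(μ,σ), the p-quantile is μ + z_p·σ. Here z_{0.16} = -0.9945, z_{0.64} = 0.3585.
So -33.7 = μ − 0.9945σ and -7.04 = μ + 0.3585σ.
Subtracting: σ = (-7.04 − -33.7)/(0.3585 − (-0.9945)) = 19.71.
Then μ = -33.7 − (-0.9945)·19.71 = -14.10.

μ = -14.10, σ = 19.71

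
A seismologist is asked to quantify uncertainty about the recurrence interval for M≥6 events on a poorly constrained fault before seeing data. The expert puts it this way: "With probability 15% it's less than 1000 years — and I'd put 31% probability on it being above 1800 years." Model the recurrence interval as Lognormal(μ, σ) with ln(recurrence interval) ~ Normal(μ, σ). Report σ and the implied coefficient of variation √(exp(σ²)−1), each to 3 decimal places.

If T ~ Lognormal(μ,σ) then ln T ~ Normal(μ,σ), so the p-quantile of ln T is μ + z_p·σ.
ln(1000) = 6.908 and ln(1800) = 7.496; z_{0.15} = -1.036, z_{0.69} = 0.4959.
σ = (7.496 − 6.908)/(0.4959 − (-1.036)) = 0.384.
μ = 6.908 − (-1.036)·0.384 = 7.305.
CV = √(exp(σ²)−1) = √(exp(0.1472)−1) = 0.398.

σ ≈ 0.384, CV ≈ 0.398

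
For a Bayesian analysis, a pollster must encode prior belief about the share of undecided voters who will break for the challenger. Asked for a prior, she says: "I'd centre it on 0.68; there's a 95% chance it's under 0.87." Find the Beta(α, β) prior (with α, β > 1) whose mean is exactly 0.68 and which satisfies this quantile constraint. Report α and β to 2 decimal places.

With mean 0.68 fixed, write α = 0.68s, β = 0.32s where s = α+β.
Need P(θ < 0.87) = 0.95 under Beta(0.68s, 0.32s). Normal approximation: (q−m)/√(m(1−m)/s) ≈ z_{0.95} = 1.64, so s ≈ 0.68·0.32·(1.64)²/(0.87−0.68)² = 16.3.
At s = 16.3: P(θ<0.87) ≈ 0.971. Adjusting to match 0.95 gives s ≈ 12.72.
So α = 0.68·12.72 ≈ 8.65, β = 0.32·12.72 ≈ 4.07.

α ≈ 8.65, β ≈ 4.07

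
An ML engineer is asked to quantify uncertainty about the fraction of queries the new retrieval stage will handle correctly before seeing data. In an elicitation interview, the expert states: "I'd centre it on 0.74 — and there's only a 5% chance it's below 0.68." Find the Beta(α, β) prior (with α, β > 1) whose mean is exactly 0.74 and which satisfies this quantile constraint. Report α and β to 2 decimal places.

α ≈ 112.85, β ≈ 39.65

With mean 0.74 fixed, write α = 0.74s, β = 0.26s where s = α+β.
Need P(θ < 0.68) = 0.05 under Beta(0.74s, 0.26s). Normal approximation: (q−m)/√(m(1−m)/s) ≈ z_{0.05} = -1.64, so s ≈ 0.74·0.26·(-1.64)²/(0.68−0.74)² = 144.6.
At s = 144.6: P(θ<0.68) ≈ 0.054. Adjusting to match 0.05 gives s ≈ 152.51.
So α = 0.74·152.51 ≈ 112.85, β = 0.26·152.51 ≈ 39.65.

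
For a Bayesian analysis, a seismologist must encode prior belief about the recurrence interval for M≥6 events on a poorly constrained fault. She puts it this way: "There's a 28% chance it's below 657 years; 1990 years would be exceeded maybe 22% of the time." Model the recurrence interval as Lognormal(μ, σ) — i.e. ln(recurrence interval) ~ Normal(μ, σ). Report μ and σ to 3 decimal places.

If T ~ Lognormal(μ,σ) then ln T ~ Normal(μ,σ), so the p-quantile of ln T is μ + z_p·σ.
ln(657) = 6.488 and ln(1990) = 7.596; z_{0.28} = -0.5828, z_{0.78} = 0.7722.
σ = (7.596 − 6.488)/(0.7722 − (-0.5828)) = 0.818.
μ = 6.488 − (-0.5828)·0.818 = 6.964.

μ ≈ 6.964, σ ≈ 0.818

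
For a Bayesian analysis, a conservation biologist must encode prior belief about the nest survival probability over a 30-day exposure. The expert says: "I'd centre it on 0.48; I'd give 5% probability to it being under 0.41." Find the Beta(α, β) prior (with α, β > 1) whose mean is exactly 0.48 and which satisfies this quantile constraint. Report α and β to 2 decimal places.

α ≈ 65.42, β ≈ 70.88

With mean 0.48 fixed, write α = 0.48s, β = 0.52s where s = α+β.
Need P(θ < 0.41) = 0.05 under Beta(0.48s, 0.52s). Normal approximation: (q−m)/√(m(1−m)/s) ≈ z_{0.05} = -1.64, so s ≈ 0.48·0.52·(-1.64)²/(0.41−0.48)² = 137.8.
At s = 137.8: P(θ<0.41) ≈ 0.049. Adjusting to match 0.05 gives s ≈ 136.30.
So α = 0.48·136.30 ≈ 65.42, β = 0.52·136.30 ≈ 70.88.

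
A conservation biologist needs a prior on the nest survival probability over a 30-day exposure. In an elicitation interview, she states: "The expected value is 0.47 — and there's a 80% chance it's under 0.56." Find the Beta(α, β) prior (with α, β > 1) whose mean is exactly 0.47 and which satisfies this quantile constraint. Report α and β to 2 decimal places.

With mean 0.47 fixed, write α = 0.47s, β = 0.53s where s = α+β.
Need P(θ < 0.56) = 0.8 under Beta(0.47s, 0.53s). Normal approximation: (q−m)/√(m(1−m)/s) ≈ z_{0.8} = 0.842, so s ≈ 0.47·0.53·(0.842)²/(0.56−0.47)² = 21.8.
At s = 21.8: P(θ<0.56) ≈ 0.800. Adjusting to match 0.8 gives s ≈ 21.79.
So α = 0.47·21.79 ≈ 10.24, β = 0.53·21.79 ≈ 11.55.

α ≈ 10.24, β ≈ 11.55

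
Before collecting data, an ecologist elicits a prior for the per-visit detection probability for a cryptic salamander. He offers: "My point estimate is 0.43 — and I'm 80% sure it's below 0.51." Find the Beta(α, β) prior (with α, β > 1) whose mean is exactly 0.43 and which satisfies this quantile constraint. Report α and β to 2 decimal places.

α ≈ 11.57, β ≈ 15.34

With mean 0.43 fixed, write α = 0.43s, β = 0.57s where s = α+β.
Need P(θ < 0.51) = 0.8 under Beta(0.43s, 0.57s). Normal approximation: (q−m)/√(m(1−m)/s) ≈ z_{0.8} = 0.842, so s ≈ 0.43·0.57·(0.842)²/(0.51−0.43)² = 27.1.
At s = 27.1: P(θ<0.51) ≈ 0.801. Adjusting to match 0.8 gives s ≈ 26.91.
So α = 0.43·26.91 ≈ 11.57, β = 0.57·26.91 ≈ 15.34.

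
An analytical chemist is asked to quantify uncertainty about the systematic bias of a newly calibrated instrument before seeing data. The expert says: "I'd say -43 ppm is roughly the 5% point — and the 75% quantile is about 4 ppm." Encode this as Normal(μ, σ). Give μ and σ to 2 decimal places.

μ = -9.67, σ = 20.26

For Normal(μ,σ), the p-quantile is μ + z_p·σ. Here z_{0.05} = -1.645, z_{0.75} = 0.6745.
So -43 = μ − 1.645σ and 4 = μ + 0.6745σ.
Subtracting: σ = (4 − -43)/(0.6745 − (-1.645)) = 20.26.
Then μ = -43 − (-1.645)·20.26 = -9.67.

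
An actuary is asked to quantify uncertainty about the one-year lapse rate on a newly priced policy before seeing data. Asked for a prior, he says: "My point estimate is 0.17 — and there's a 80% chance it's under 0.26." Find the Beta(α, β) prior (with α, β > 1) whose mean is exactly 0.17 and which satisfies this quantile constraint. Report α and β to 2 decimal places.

α ≈ 1.68, β ≈ 8.20

With mean 0.17 fixed, write α = 0.17s, β = 0.83s where s = α+β.
Need P(θ < 0.26) = 0.8 under Beta(0.17s, 0.83s). Normal approximation: (q−m)/√(m(1−m)/s) ≈ z_{0.8} = 0.842, so s ≈ 0.17·0.83·(0.842)²/(0.26−0.17)² = 12.3.
At s = 12.3: P(θ<0.26) ≈ 0.817. Adjusting to match 0.8 gives s ≈ 9.88.
So α = 0.17·9.88 ≈ 1.68, β = 0.83·9.88 ≈ 8.20.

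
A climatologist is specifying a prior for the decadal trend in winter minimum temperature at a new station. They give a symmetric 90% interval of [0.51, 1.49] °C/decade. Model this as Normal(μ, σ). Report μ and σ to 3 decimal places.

μ = 1.000, σ = 0.298

A symmetric 90% interval runs μ ± z·σ with z = 1.645.
Half-width = 0.49, so σ = 0.49/1.645 = 0.298.
μ is the interval midpoint, 1.000.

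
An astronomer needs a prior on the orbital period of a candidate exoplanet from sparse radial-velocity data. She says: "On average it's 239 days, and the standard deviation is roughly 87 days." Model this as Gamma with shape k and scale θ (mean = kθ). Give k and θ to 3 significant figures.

For Gamma(k, scale θ): mean = kθ, variance = kθ², so CV = 1/√k.
CV = SD/mean = 87/239 = 0.364, hence k = 1/CV² = 7.55.
Then θ = mean/k = 239/7.55 = 31.7.

k ≈ 7.55, θ ≈ 31.7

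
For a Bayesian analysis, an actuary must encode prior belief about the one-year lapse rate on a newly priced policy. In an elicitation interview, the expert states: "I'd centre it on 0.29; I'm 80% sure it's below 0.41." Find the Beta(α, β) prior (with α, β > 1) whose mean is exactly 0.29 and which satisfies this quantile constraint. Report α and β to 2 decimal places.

α ≈ 2.71, β ≈ 6.63

With mean 0.29 fixed, write α = 0.29s, β = 0.71s where s = α+β.
Need P(θ < 0.41) = 0.8 under Beta(0.29s, 0.71s). Normal approximation: (q−m)/√(m(1−m)/s) ≈ z_{0.8} = 0.842, so s ≈ 0.29·0.71·(0.842)²/(0.41−0.29)² = 10.1.
At s = 10.1: P(θ<0.41) ≈ 0.808. Adjusting to match 0.8 gives s ≈ 9.34.
So α = 0.29·9.34 ≈ 2.71, β = 0.71·9.34 ≈ 6.63.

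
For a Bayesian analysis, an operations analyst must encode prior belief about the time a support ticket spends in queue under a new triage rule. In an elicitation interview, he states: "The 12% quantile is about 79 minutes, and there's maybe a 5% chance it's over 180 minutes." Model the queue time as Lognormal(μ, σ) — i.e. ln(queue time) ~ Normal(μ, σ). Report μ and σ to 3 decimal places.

μ ≈ 4.713, σ ≈ 0.292

If T ~ Lognormal(μ,σ) then ln T ~ Normal(μ,σ), so the p-quantile of ln T is μ + z_p·σ.
ln(79) = 4.369 and ln(180) = 5.193; z_{0.12} = -1.175, z_{0.95} = 1.645.
σ = (5.193 − 4.369)/(1.645 − (-1.175)) = 0.292.
μ = 4.369 − (-1.175)·0.292 = 4.713.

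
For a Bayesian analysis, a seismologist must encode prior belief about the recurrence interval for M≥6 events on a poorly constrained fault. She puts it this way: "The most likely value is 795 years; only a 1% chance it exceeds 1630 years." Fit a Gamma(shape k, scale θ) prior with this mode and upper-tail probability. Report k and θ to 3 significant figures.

k ≈ 10.5, θ ≈ 83.8

Gamma(k,θ) with k>1 has mode (k−1)θ, so θ = 795/(k−1).
Need P(X < 1630) = 0.99 with θ tied to k this way. Start at k = 2, θ = 795: P(X<1630) ≈ 0.607.
Too low — raise k to concentrate. Iterating converges to k ≈ 10.5.
Then θ = 795/(10.5−1) ≈ 83.8.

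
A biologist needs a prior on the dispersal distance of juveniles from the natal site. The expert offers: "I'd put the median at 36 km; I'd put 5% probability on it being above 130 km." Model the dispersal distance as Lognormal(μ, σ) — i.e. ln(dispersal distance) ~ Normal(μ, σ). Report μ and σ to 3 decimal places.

If T ~ Lognormal(μ,σ) then ln T ~ Normal(μ,σ), so the p-quantile of ln T is μ + z_p·σ.
ln(36) = 3.584 and ln(130) = 4.868; z_{0.5} = 0, z_{0.95} = 1.645.
σ = (4.868 − 3.584)/(1.645 − (0)) = 0.781.
μ = 3.584 − (0)·0.781 = 3.584.

μ ≈ 3.584, σ ≈ 0.781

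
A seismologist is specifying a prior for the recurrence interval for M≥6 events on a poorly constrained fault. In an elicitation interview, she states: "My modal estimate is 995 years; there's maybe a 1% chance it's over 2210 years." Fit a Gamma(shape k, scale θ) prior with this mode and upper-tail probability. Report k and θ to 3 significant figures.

k ≈ 8.56, θ ≈ 132

Gamma(k,θ) with k>1 has mode (k−1)θ, so θ = 995/(k−1).
Need P(X < 2210) = 0.99 with θ tied to k this way. Start at k = 2, θ = 995: P(X<2210) ≈ 0.651.
Too low — raise k to concentrate. Iterating converges to k ≈ 8.56.
Then θ = 995/(8.56−1) ≈ 132.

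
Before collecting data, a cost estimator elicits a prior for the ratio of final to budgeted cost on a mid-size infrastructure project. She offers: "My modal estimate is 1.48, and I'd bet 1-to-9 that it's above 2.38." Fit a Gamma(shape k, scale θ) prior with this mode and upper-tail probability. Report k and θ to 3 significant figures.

Gamma(k,θ) with k>1 has mode (k−1)θ, so θ = 1.48/(k−1).
Need P(X < 2.38) = 0.9 with θ tied to k this way. Start at k = 2, θ = 1.48: P(X<2.38) ≈ 0.478.
Too low — raise k to concentrate. Iterating converges to k ≈ 9.33.
Then θ = 1.48/(9.33−1) ≈ 0.178.

k ≈ 9.33, θ ≈ 0.178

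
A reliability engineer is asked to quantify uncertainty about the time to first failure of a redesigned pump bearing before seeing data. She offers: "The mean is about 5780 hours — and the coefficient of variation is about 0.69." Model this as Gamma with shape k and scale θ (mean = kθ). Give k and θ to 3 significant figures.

For Gamma(k, scale θ): mean = kθ, variance = kθ², so CV = 1/√k.
CV = 0.69, hence k = 1/CV² = 2.1.
Then θ = mean/k = 5780/2.1 = 2750.

k ≈ 2.1, θ ≈ 2750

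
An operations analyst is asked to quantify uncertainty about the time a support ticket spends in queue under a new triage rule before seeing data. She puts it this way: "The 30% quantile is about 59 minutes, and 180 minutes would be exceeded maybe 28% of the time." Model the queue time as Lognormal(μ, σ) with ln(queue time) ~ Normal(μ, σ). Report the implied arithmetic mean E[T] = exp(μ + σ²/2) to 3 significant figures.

If T ~ Lognormal(μ,σ) then ln T ~ Normal(μ,σ), so the p-quantile of ln T is μ + z_p·σ.
ln(59) = 4.078 and ln(180) = 5.193; z_{0.3} = -0.5244, z_{0.72} = 0.5828.
σ = (5.193 − 4.078)/(0.5828 − (-0.5244)) = 1.007.
μ = 4.078 − (-0.5244)·1.007 = 4.606.
E[T] = exp(μ + σ²/2) = exp(4.606 + 0.5074) = 166 minutes.

E[T] ≈ 166 minutes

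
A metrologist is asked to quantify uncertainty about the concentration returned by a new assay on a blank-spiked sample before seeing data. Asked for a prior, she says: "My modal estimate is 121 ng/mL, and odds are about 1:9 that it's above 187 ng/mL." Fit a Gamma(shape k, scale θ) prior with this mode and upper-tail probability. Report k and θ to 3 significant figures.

k ≈ 10.9, θ ≈ 12.3

Gamma(k,θ) with k>1 has mode (k−1)θ, so θ = 121/(k−1).
Need P(X < 187) = 0.9 with θ tied to k this way. Start at k = 2, θ = 121: P(X<187) ≈ 0.457.
Too low — raise k to concentrate. Iterating converges to k ≈ 10.9.
Then θ = 121/(10.9−1) ≈ 12.3.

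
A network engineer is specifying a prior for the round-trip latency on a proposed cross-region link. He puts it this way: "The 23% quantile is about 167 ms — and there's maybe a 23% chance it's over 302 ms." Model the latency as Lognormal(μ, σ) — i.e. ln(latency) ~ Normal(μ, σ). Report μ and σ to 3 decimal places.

μ ≈ 5.414, σ ≈ 0.401

If T ~ Lognormal(μ,σ) then ln T ~ Normal(μ,σ), so the p-quantile of ln T is μ + z_p·σ.
ln(167) = 5.118 and ln(302) = 5.71; z_{0.23} = -0.7388, z_{0.77} = 0.7388.
σ = (5.71 − 5.118)/(0.7388 − (-0.7388)) = 0.401.
μ = 5.118 − (-0.7388)·0.401 = 5.414.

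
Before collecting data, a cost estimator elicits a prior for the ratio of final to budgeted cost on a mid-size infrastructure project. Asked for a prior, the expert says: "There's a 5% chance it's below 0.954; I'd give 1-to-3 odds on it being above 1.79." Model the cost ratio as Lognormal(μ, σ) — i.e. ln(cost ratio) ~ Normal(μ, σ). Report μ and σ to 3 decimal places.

If T ~ Lognormal(μ,σ) then ln T ~ Normal(μ,σ), so the p-quantile of ln T is μ + z_p·σ.
ln(0.954) = -0.04709 and ln(1.79) = 0.5822; z_{0.05} = -1.645, z_{0.75} = 0.6745.
σ = (0.5822 − -0.04709)/(0.6745 − (-1.645)) = 0.271.
μ = -0.04709 − (-1.645)·0.271 = 0.399.

μ ≈ 0.399, σ ≈ 0.271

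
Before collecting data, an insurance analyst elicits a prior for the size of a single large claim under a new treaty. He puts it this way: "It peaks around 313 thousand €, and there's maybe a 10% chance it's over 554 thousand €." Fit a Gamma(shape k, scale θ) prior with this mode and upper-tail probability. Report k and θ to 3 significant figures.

k ≈ 6.83, θ ≈ 53.7

Gamma(k,θ) with k>1 has mode (k−1)θ, so θ = 313/(k−1).
Need P(X < 554) = 0.9 with θ tied to k this way. Start at k = 2, θ = 313: P(X<554) ≈ 0.528.
Too low — raise k to concentrate. Iterating converges to k ≈ 6.83.
Then θ = 313/(6.83−1) ≈ 53.7.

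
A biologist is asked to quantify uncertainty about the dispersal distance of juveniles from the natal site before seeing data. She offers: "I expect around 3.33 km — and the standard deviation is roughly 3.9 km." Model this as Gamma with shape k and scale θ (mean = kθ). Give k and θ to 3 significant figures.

k ≈ 0.729, θ ≈ 4.57

For Gamma(k, scale θ): mean = kθ, variance = kθ², so CV = 1/√k.
CV = SD/mean = 3.9/3.33 = 1.171, hence k = 1/CV² = 0.729.
Then θ = mean/k = 3.33/0.729 = 4.57.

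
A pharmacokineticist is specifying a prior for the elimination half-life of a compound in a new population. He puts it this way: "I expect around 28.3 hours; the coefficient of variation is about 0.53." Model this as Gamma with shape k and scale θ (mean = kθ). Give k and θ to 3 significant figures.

k ≈ 3.56, θ ≈ 7.95

For Gamma(k, scale θ): mean = kθ, variance = kθ², so CV = 1/√k.
CV = 0.53, hence k = 1/CV² = 3.56.
Then θ = mean/k = 28.3/3.56 = 7.95.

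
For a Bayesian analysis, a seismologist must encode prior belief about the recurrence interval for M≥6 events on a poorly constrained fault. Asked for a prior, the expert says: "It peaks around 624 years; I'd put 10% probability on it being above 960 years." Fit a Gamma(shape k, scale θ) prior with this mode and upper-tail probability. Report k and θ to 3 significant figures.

k ≈ 11.1, θ ≈ 62

Gamma(k,θ) with k>1 has mode (k−1)θ, so θ = 624/(k−1).
Need P(X < 960) = 0.9 with θ tied to k this way. Start at k = 2, θ = 624: P(X<960) ≈ 0.455.
Too low — raise k to concentrate. Iterating converges to k ≈ 11.1.
Then θ = 624/(11.1−1) ≈ 62.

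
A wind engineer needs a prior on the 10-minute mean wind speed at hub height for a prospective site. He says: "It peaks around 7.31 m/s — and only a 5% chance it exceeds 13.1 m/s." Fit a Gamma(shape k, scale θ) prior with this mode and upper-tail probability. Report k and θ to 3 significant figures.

k ≈ 9.19, θ ≈ 0.893

Gamma(k,θ) with k>1 has mode (k−1)θ, so θ = 7.31/(k−1).
Need P(X < 13.1) = 0.95 with θ tied to k this way. Start at k = 2, θ = 7.31: P(X<13.1) ≈ 0.535.
Too low — raise k to concentrate. Iterating converges to k ≈ 9.19.
Then θ = 7.31/(9.19−1) ≈ 0.893.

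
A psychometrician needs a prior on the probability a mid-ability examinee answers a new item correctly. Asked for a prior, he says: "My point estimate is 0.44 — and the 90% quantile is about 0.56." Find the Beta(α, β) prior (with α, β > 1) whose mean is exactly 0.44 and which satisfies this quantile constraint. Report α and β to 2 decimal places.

With mean 0.44 fixed, write α = 0.44s, β = 0.56s where s = α+β.
Need P(θ < 0.56) = 0.9 under Beta(0.44s, 0.56s). Normal approximation: (q−m)/√(m(1−m)/s) ≈ z_{0.9} = 1.28, so s ≈ 0.44·0.56·(1.28)²/(0.56−0.44)² = 28.1.
At s = 28.1: P(θ<0.56) ≈ 0.900. Adjusting to match 0.9 gives s ≈ 28.20.
So α = 0.44·28.20 ≈ 12.41, β = 0.56·28.20 ≈ 15.79.

α ≈ 12.41, β ≈ 15.79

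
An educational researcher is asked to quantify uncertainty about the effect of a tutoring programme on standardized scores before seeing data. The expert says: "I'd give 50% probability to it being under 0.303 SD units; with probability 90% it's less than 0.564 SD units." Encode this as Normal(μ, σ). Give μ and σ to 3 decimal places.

μ = 0.303, σ = 0.204

For Normal(μ,σ), the p-quantile is μ + z_p·σ. Here z_{0.5} = 0, z_{0.9} = 1.282.
So 0.303 = μ + 0σ and 0.564 = μ + 1.282σ.
Subtracting: σ = (0.564 − 0.303)/(1.282 − (0)) = 0.204.
Then μ = 0.303 − (0)·0.204 = 0.303.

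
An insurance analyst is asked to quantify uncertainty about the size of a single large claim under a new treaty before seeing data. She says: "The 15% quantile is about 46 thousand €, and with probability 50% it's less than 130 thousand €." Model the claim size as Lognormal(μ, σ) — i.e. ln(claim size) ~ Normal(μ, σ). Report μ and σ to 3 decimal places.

μ ≈ 4.868, σ ≈ 1.002

If T ~ Lognormal(μ,σ) then ln T ~ Normal(μ,σ), so the p-quantile of ln T is μ + z_p·σ.
ln(46) = 3.829 and ln(130) = 4.868; z_{0.15} = -1.036, z_{0.5} = 0.
σ = (4.868 − 3.829)/(0 − (-1.036)) = 1.002.
μ = 3.829 − (-1.036)·1.002 = 4.868.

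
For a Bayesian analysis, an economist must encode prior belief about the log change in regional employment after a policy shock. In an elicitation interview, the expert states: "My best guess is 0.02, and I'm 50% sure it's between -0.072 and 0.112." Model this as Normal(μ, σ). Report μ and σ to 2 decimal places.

A symmetric 50% interval runs μ ± z·σ with z = 0.6745.
Half-width = 0.092, so σ = 0.092/0.6745 = 0.14.
μ is the stated best guess, 0.02.

μ = 0.02, σ = 0.14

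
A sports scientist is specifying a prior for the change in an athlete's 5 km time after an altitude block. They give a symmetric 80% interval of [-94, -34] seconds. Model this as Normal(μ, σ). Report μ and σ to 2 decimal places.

μ = -64.00, σ = 23.41

A symmetric 80% interval runs μ ± z·σ with z = 1.282.
Half-width = 30, so σ = 30/1.282 = 23.41.
μ is the interval midpoint, -64.00.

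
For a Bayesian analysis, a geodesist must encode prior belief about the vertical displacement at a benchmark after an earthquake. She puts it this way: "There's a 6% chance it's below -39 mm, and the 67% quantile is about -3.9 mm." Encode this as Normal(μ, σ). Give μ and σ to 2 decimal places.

μ = -11.64, σ = 17.60

The p-quantile of Normal(μ,σ) is μ + z_p·σ, with z_{0.06} = -1.555 and z_{0.67} = 0.4399.
Eliminate σ: μ = (z₂·x₁ − z₁·x₂)/(z₂ − z₁) = (0.4399·-39 − (-1.555)·-3.9)/1.995 = -11.64.
Then σ = (x₂ − x₁)/(z₂ − z₁) = (-3.9 − -39)/1.995 = 17.60.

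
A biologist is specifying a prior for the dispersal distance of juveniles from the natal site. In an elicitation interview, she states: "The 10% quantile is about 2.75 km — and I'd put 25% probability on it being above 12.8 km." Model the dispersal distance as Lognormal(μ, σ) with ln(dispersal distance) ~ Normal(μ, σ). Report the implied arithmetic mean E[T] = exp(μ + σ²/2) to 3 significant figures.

If T ~ Lognormal(μ,σ) then ln T ~ Normal(μ,σ), so the p-quantile of ln T is μ + z_p·σ.
ln(2.75) = 1.012 and ln(12.8) = 2.549; z_{0.1} = -1.282, z_{0.75} = 0.6745.
σ = (2.549 − 1.012)/(0.6745 − (-1.282)) = 0.786.
μ = 1.012 − (-1.282)·0.786 = 2.019.
E[T] = exp(μ + σ²/2) = exp(2.019 + 0.3091) = 10.3 km.

E[T] ≈ 10.3 km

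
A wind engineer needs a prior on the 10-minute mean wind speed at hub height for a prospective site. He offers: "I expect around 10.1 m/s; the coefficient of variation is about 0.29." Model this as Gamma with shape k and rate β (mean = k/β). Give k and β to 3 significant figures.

k ≈ 11.9, β ≈ 1.18

For Gamma(k, rate β): mean = k/β, variance = k/β², so CV = 1/√k.
CV = 0.29, hence k = 1/CV² = 11.9.
Then β = k/mean = 11.9/10.1 = 1.18.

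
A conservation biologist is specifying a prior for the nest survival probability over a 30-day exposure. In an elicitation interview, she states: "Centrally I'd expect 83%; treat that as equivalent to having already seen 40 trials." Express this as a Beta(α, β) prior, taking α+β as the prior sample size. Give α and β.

Under the effective-sample-size interpretation, Beta(α, β) has prior mean α/(α+β) and prior sample size α+β.
So α+β = 40 and α/(α+β) = 0.83, giving α = 0.83·40 = 33.2 and β = 40 − 33.2 = 6.8.

α = 33.2, β = 6.8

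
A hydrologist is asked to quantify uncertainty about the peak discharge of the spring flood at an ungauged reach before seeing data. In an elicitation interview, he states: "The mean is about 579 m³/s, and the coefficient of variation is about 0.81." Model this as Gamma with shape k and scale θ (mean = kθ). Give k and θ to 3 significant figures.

k ≈ 1.52, θ ≈ 380

For Gamma(k, scale θ): mean = kθ, variance = kθ², so CV = 1/√k.
CV = 0.81, hence k = 1/CV² = 1.52.
Then θ = mean/k = 579/1.52 = 380.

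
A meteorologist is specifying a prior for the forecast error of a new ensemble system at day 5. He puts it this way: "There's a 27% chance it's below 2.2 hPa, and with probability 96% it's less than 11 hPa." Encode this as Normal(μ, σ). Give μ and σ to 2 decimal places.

μ = 4.48, σ = 3.72

The p-quantile of Normal(μ,σ) is μ + z_p·σ, with z_{0.27} = -0.6128 and z_{0.96} = 1.751.
Eliminate σ: μ = (z₂·x₁ − z₁·x₂)/(z₂ − z₁) = (1.751·2.2 − (-0.6128)·11)/2.363 = 4.48.
Then σ = (x₂ − x₁)/(z₂ − z₁) = (11 − 2.2)/2.363 = 3.72.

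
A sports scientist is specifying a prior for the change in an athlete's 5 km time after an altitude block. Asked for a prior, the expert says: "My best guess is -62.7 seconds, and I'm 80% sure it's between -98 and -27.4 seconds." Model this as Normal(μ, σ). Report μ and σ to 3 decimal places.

A symmetric 80% interval runs μ ± z·σ with z = 1.282.
Half-width = 35.3, so σ = 35.3/1.282 = 27.545.
μ is the stated best guess, -62.700.

μ = -62.700, σ = 27.545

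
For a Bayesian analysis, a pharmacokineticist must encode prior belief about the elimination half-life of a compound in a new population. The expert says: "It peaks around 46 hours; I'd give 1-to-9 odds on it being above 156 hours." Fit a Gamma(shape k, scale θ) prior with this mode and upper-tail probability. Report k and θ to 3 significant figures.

k ≈ 2.26, θ ≈ 36.5

Gamma(k,θ) with k>1 has mode (k−1)θ, so θ = 46/(k−1).
Need P(X < 156) = 0.9 with θ tied to k this way. Start at k = 2, θ = 46: P(X<156) ≈ 0.852.
Too low — raise k to concentrate. Iterating converges to k ≈ 2.26.
Then θ = 46/(2.26−1) ≈ 36.5.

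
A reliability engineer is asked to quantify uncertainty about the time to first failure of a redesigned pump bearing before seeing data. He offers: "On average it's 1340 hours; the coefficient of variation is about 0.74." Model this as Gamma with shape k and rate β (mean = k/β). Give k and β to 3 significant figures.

k ≈ 1.83, β ≈ 0.00136

For Gamma(k, rate β): mean = k/β, variance = k/β², so CV = 1/√k.
CV = 0.74, hence k = 1/CV² = 1.83.
Then β = k/mean = 1.83/1340 = 0.00136.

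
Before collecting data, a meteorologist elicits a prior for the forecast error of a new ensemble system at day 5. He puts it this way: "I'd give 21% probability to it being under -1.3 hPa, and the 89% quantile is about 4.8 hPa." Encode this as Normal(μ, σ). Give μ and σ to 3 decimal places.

The p-quantile of Normal(μ,σ) is μ + z_p·σ, with z_{0.21} = -0.8064 and z_{0.89} = 1.227.
Eliminate σ: μ = (z₂·x₁ − z₁·x₂)/(z₂ − z₁) = (1.227·-1.3 − (-0.8064)·4.8)/2.033 = 1.120.
Then σ = (x₂ − x₁)/(z₂ − z₁) = (4.8 − -1.3)/2.033 = 3.001.

μ = 1.120, σ = 3.001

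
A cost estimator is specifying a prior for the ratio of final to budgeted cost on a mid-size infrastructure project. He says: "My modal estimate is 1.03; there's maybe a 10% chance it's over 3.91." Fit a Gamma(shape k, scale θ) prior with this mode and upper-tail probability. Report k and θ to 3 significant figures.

k ≈ 2.04, θ ≈ 0.99

Gamma(k,θ) with k>1 has mode (k−1)θ, so θ = 1.03/(k−1).
Need P(X < 3.91) = 0.9 with θ tied to k this way. Start at k = 2, θ = 1.03: P(X<3.91) ≈ 0.892.
Too low — raise k to concentrate. Iterating converges to k ≈ 2.04.
Then θ = 1.03/(2.04−1) ≈ 0.99.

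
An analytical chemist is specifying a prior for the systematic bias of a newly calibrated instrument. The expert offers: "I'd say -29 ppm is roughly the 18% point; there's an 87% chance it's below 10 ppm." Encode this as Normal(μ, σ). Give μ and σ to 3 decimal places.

μ = -11.515, σ = 19.101

For Normal(μ,σ), the p-quantile is μ + z_p·σ. Here z_{0.18} = -0.9154, z_{0.87} = 1.126.
So -29 = μ − 0.9154σ and 10 = μ + 1.126σ.
Subtracting: σ = (10 − -29)/(1.126 − (-0.9154)) = 19.101.
Then μ = -29 − (-0.9154)·19.101 = -11.515.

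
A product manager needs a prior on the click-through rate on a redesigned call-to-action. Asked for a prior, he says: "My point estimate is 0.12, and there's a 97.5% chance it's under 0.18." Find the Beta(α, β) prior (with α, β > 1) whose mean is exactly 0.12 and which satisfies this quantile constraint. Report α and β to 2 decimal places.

α ≈ 16.03, β ≈ 117.54

With mean 0.12 fixed, write α = 0.12s, β = 0.88s where s = α+β.
Need P(θ < 0.18) = 0.975 under Beta(0.12s, 0.88s). Normal approximation: (q−m)/√(m(1−m)/s) ≈ z_{0.975} = 1.96, so s ≈ 0.12·0.88·(1.96)²/(0.18−0.12)² = 112.7.
At s = 112.7: P(θ<0.18) ≈ 0.965. Adjusting to match 0.975 gives s ≈ 133.56.
So α = 0.12·133.56 ≈ 16.03, β = 0.88·133.56 ≈ 117.54.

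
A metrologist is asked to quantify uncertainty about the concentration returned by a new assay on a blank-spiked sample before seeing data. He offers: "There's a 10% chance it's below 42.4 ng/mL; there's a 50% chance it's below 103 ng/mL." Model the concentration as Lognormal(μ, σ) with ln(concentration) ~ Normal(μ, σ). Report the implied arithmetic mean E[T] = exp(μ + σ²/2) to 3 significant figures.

If T ~ Lognormal(μ,σ) then ln T ~ Normal(μ,σ), so the p-quantile of ln T is μ + z_p·σ.
ln(42.4) = 3.747 and ln(103) = 4.635; z_{0.1} = -1.282, z_{0.5} = 0.
σ = (4.635 − 3.747)/(0 − (-1.282)) = 0.693.
μ = 3.747 − (-1.282)·0.693 = 4.635.
E[T] = exp(μ + σ²/2) = exp(4.635 + 0.2398) = 131 ng/mL.

E[T] ≈ 131 ng/mL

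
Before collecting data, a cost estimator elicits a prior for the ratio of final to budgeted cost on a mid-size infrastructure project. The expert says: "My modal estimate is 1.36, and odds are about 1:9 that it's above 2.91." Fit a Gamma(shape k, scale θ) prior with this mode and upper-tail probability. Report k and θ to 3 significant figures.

k ≈ 4.32, θ ≈ 0.409

Gamma(k,θ) with k>1 has mode (k−1)θ, so θ = 1.36/(k−1).
Need P(X < 2.91) = 0.9 with θ tied to k this way. Start at k = 2, θ = 1.36: P(X<2.91) ≈ 0.630.
Too low — raise k to concentrate. Iterating converges to k ≈ 4.32.
Then θ = 1.36/(4.32−1) ≈ 0.409.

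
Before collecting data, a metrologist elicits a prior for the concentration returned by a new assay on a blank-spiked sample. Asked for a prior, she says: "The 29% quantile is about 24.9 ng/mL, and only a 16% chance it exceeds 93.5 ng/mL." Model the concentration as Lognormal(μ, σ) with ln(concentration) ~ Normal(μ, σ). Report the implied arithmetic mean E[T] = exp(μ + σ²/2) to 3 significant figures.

E[T] ≈ 57.6 ng/mL

If T ~ Lognormal(μ,σ) then ln T ~ Normal(μ,σ), so the p-quantile of ln T is μ + z_p·σ.
ln(24.9) = 3.215 and ln(93.5) = 4.538; z_{0.29} = -0.5534, z_{0.84} = 0.9945.
σ = (4.538 − 3.215)/(0.9945 − (-0.5534)) = 0.855.
μ = 3.215 − (-0.5534)·0.855 = 3.688.
E[T] = exp(μ + σ²/2) = exp(3.688 + 0.3653) = 57.6 ng/mL.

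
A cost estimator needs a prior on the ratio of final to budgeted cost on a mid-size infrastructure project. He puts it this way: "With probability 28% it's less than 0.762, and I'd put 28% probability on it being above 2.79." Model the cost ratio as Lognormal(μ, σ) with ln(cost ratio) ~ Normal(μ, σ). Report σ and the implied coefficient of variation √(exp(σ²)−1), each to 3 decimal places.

σ ≈ 1.113, CV ≈ 1.567

If T ~ Lognormal(μ,σ) then ln T ~ Normal(μ,σ), so the p-quantile of ln T is μ + z_p·σ.
ln(0.762) = -0.2718 and ln(2.79) = 1.026; z_{0.28} = -0.5828, z_{0.72} = 0.5828.
σ = (1.026 − -0.2718)/(0.5828 − (-0.5828)) = 1.113.
μ = -0.2718 − (-0.5828)·1.113 = 0.377.
CV = √(exp(σ²)−1) = √(exp(1.2396)−1) = 1.567.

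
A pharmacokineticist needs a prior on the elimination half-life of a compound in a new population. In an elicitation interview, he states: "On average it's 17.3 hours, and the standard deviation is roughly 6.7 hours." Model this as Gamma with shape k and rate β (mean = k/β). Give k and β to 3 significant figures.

k ≈ 6.67, β ≈ 0.385

For Gamma(k, rate β): mean = k/β, variance = k/β², so CV = 1/√k.
CV = SD/mean = 6.7/17.3 = 0.3873, hence k = 1/CV² = 6.67.
Then β = k/mean = 6.67/17.3 = 0.385.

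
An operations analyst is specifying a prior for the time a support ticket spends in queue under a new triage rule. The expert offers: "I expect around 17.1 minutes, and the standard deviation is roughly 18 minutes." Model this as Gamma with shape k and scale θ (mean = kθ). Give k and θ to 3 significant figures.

For Gamma(k, scale θ): mean = kθ, variance = kθ², so CV = 1/√k.
CV = SD/mean = 18/17.1 = 1.053, hence k = 1/CV² = 0.903.
Then θ = mean/k = 17.1/0.903 = 18.9.

k ≈ 0.903, θ ≈ 18.9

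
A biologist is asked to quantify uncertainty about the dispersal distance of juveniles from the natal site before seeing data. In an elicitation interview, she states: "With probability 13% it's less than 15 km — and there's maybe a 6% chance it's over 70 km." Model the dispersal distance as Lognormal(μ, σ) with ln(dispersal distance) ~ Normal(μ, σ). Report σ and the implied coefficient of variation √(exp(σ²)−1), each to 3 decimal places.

σ ≈ 0.575, CV ≈ 0.625

If T ~ Lognormal(μ,σ) then ln T ~ Normal(μ,σ), so the p-quantile of ln T is μ + z_p·σ.
ln(15) = 2.708 and ln(70) = 4.248; z_{0.13} = -1.126, z_{0.94} = 1.555.
σ = (4.248 − 2.708)/(1.555 − (-1.126)) = 0.575.
μ = 2.708 − (-1.126)·0.575 = 3.355.
CV = √(exp(σ²)−1) = √(exp(0.3301)−1) = 0.625.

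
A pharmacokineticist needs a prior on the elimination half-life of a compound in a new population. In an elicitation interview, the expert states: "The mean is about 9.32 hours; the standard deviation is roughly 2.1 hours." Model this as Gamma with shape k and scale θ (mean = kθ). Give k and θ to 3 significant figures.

k ≈ 19.7, θ ≈ 0.473

For Gamma(k, scale θ): mean = kθ, variance = kθ², so CV = 1/√k.
CV = SD/mean = 2.1/9.32 = 0.2253, hence k = 1/CV² = 19.7.
Then θ = mean/k = 9.32/19.7 = 0.473.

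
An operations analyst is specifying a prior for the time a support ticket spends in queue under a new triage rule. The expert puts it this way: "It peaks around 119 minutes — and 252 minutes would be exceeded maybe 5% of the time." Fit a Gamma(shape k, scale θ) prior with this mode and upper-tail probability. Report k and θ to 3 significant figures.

Gamma(k,θ) with k>1 has mode (k−1)θ, so θ = 119/(k−1).
Need P(X < 252) = 0.95 with θ tied to k this way. Start at k = 2, θ = 119: P(X<252) ≈ 0.625.
Too low — raise k to concentrate. Iterating converges to k ≈ 5.9.
Then θ = 119/(5.9−1) ≈ 24.3.

k ≈ 5.9, θ ≈ 24.3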